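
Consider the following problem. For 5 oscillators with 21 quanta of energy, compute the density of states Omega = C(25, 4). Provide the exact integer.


Step 1: Use binomial coefficient C(25, 4)
Step 2: Numerator = 25! / 21!
Step 3: Denominator = 4!
Step 4: Omega = 12650

12650


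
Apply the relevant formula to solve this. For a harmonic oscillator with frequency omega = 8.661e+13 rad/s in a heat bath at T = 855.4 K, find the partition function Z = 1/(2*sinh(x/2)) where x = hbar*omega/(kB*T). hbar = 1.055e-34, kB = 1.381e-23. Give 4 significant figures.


Step 1: Compute x = hbar*omega/(kB*T) = 1.055e-34*8.661e+13/(1.381e-23*855.4) = 0.7735
Step 2: x/2 = 0.3867
Step 3: sinh(x/2) = 0.3965
Step 4: Z = 1/(2*0.3965) = 1.261

1.261


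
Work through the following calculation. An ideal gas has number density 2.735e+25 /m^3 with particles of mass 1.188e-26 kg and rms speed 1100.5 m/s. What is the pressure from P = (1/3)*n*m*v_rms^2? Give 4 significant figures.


Step 1: v_rms^2 = 1100.5^2 = 1.211e+06
Step 2: n*m = 2.735e+25*1.188e-26 = 0.3249
Step 3: P = (1/3)*0.3249*1.211e+06 = 1.312e+05 Pa

1.312e+05


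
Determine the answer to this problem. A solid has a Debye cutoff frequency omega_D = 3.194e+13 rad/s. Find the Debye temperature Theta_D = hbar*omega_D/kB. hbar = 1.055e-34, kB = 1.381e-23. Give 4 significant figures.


Step 1: hbar*omega_D = 1.055e-34 * 3.194e+13 = 3.37e-21 J
Step 2: Theta_D = 3.37e-21 / 1.381e-23
Step 3: Theta_D = 244 K

244


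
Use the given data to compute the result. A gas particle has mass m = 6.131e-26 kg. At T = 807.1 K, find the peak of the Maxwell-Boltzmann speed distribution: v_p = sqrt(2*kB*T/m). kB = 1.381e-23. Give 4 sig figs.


Step 1: Numerator = 2*kB*T = 2*1.381e-23*807.1 = 2.229e-20
Step 2: Ratio = 2.229e-20 / 6.131e-26 = 3.636e+05
Step 3: v_p = sqrt(3.636e+05) = 603 m/s

603


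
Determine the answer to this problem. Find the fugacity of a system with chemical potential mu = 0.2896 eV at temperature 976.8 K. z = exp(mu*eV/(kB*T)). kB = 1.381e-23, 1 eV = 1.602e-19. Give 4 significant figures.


Step 1: Convert mu to Joules: 0.2896*1.602e-19 = 4.639e-20 J
Step 2: kB*T = 1.381e-23*976.8 = 1.349e-20 J
Step 3: mu/(kB*T) = 3.439
Step 4: z = exp(3.439) = 31.16

31.16


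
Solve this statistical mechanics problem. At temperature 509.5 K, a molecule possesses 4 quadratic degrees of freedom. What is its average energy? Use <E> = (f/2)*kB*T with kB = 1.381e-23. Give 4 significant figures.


Step 1: f/2 = 4/2 = 2
Step 2: kB*T = 1.381e-23 * 509.5 = 7.036e-21
Step 3: <E> = 2 * 7.036e-21 = 1.407e-20 J

1.407e-20


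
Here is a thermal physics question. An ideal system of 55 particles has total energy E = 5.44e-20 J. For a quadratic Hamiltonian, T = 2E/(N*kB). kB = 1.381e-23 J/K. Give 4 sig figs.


Step 1: Numerator = 2*E = 2*5.44e-20 = 1.088e-19 J
Step 2: Denominator = N*kB = 55*1.381e-23 = 7.595e-22
Step 3: T = 1.088e-19 / 7.595e-22 = 143.2 K

143.2


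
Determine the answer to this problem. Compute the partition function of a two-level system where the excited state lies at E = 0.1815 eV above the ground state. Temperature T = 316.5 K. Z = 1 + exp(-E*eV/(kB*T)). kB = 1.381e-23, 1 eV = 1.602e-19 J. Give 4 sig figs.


Step 1: Compute beta*E = E*eV/(kB*T) = 0.1815*1.602e-19/(1.381e-23*316.5) = 6.652
Step 2: exp(-beta*E) = exp(-6.652) = 0.001291
Step 3: Z = 1 + 0.001291 = 1.001

1.001


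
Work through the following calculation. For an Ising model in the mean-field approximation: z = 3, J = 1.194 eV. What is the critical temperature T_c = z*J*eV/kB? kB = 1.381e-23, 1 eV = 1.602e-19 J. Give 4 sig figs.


Step 1: z*J = 3*1.194 = 3.582 eV
Step 2: Convert to Joules: 3.582*1.602e-19 = 5.738e-19 J
Step 3: T_c = 5.738e-19 / 1.381e-23 = 4.155e+04 K

4.155e+04


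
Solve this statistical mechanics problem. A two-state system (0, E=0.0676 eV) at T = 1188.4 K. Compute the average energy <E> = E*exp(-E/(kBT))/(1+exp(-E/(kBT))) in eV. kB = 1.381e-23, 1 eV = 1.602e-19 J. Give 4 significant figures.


Step 1: beta*E = 0.0676*1.602e-19/(1.381e-23*1188.4) = 0.6599
Step 2: exp(-beta*E) = 0.5169
Step 3: <E> = 0.0676*0.5169/(1+0.5169) = 0.02304 eV

0.02304


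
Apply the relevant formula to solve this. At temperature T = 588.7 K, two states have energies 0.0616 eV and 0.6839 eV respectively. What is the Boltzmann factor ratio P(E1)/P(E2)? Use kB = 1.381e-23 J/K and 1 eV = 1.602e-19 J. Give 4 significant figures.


Step 1: Compute energy difference dE = E1 - E2 = 0.0616 - 0.6839 = -0.6223 eV
Step 2: Convert to Joules: dE_J = -0.6223 * 1.602e-19 = -9.969e-20 J
Step 3: Compute exponent = -dE_J / (kB * T) = -(-9.969e-20) / (1.381e-23 * 588.7) = 12.26
Step 4: P(E1)/P(E2) = exp(12.26) = 2.116e+05

2.116e+05


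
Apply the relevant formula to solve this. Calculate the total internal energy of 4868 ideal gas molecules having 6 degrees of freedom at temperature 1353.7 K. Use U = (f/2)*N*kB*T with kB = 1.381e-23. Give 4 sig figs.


Step 1: f/2 = 6/2 = 3.0
Step 2: N*kB*T = 4868*1.381e-23*1353.7 = 9.101e-17
Step 3: U = 3.0 * 9.101e-17 = 2.73e-16 J

2.73e-16


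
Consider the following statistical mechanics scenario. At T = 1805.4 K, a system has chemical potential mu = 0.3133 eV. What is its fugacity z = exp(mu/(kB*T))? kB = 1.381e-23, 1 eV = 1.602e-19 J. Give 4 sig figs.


Step 1: Convert mu to Joules: 0.3133*1.602e-19 = 5.019e-20 J
Step 2: kB*T = 1.381e-23*1805.4 = 2.493e-20 J
Step 3: mu/(kB*T) = 2.013
Step 4: z = exp(2.013) = 7.486

7.486


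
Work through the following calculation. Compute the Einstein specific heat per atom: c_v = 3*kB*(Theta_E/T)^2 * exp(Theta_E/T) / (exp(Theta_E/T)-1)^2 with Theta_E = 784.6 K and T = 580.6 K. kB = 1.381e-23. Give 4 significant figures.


Step 1: x = Theta_E/T = 784.6/580.6 = 1.351
Step 2: x^2 = 1.826
Step 3: exp(x) = 3.863
Step 4: c_v = 3*1.381e-23*1.826*3.863/(3.863-1)^2 = 3.566e-23

3.566e-23


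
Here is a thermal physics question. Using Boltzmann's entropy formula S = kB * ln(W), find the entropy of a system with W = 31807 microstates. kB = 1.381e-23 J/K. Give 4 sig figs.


Step 1: ln(W) = ln(31807) = 10.37
Step 2: S = kB * ln(W) = 1.381e-23 * 10.37
Step 3: S = 1.432e-22 J/K

1.432e-22


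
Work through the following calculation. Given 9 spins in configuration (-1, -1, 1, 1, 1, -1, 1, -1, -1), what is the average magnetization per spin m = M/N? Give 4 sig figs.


Step 1: Count up spins (+1): 4, down spins (-1): 5
Step 2: Total magnetization M = 4 - 5 = -1
Step 3: m = M/N = -1/9 = -0.1111

-0.1111


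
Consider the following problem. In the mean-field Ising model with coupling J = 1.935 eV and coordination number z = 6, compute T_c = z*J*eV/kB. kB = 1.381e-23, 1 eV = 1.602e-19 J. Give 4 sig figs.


Step 1: z*J = 6*1.935 = 11.61 eV
Step 2: Convert to Joules: 11.61*1.602e-19 = 1.86e-18 J
Step 3: T_c = 1.86e-18 / 1.381e-23 = 1.347e+05 K

1.347e+05


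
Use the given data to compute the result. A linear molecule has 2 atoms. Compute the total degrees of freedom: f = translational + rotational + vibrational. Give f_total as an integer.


Step 1: Translational DOF = 3
Step 2: Rotational DOF (linear) = 2
Step 3: Vibrational DOF = 3*2 - 5 = 1
Step 4: Total = 3 + 2 + 1 = 6

6


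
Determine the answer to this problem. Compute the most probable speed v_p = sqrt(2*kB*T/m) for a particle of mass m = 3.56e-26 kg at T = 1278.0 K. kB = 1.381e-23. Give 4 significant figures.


Step 1: Numerator = 2*kB*T = 2*1.381e-23*1278.0 = 3.53e-20
Step 2: Ratio = 3.53e-20 / 3.56e-26 = 9.915e+05
Step 3: v_p = sqrt(9.915e+05) = 995.8 m/s

995.8


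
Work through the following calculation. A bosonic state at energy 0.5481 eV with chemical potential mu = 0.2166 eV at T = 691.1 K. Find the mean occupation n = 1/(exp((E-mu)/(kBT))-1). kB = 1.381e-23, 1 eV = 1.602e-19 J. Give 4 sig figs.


Step 1: (E - mu) = 0.3315 eV
Step 2: x = (E-mu)*eV/(kB*T) = 0.3315*1.602e-19/(1.381e-23*691.1) = 5.564
Step 3: exp(x) = 260.9
Step 4: n = 1/(exp(x)-1) = 0.003847

0.003847


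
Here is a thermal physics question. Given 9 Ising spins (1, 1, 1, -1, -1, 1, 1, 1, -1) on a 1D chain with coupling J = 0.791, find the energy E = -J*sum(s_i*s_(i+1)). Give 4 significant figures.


Step 1: Nearest-neighbor products: 1, 1, -1, 1, -1, 1, 1, -1
Step 2: Sum of products = 2
Step 3: E = -0.791 * 2 = -1.582

-1.582


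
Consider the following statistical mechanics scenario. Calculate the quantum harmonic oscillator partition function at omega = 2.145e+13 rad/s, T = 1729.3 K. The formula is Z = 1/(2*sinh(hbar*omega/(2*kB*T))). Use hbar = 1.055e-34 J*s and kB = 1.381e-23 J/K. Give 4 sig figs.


Step 1: Compute x = hbar*omega/(kB*T) = 1.055e-34*2.145e+13/(1.381e-23*1729.3) = 0.09476
Step 2: x/2 = 0.04738
Step 3: sinh(x/2) = 0.0474
Step 4: Z = 1/(2*0.0474) = 10.55

10.55


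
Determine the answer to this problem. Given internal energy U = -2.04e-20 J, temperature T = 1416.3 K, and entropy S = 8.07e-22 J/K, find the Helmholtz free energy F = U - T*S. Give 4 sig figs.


Step 1: T*S = 1416.3 * 8.07e-22 = 1.143e-18 J
Step 2: F = U - T*S = -2.04e-20 - 1.143e-18
Step 3: F = -1.163e-18 J

-1.163e-18


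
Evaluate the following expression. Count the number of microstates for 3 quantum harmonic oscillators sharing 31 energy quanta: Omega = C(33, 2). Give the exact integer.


Step 1: Use binomial coefficient C(33, 2)
Step 2: Numerator = 33! / 31!
Step 3: Denominator = 2!
Step 4: Omega = 528

528


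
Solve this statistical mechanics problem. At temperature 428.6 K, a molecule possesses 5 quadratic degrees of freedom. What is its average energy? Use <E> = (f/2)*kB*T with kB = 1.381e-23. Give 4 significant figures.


Step 1: f/2 = 5/2 = 2.5
Step 2: kB*T = 1.381e-23 * 428.6 = 5.919e-21
Step 3: <E> = 2.5 * 5.919e-21 = 1.48e-20 J

1.48e-20


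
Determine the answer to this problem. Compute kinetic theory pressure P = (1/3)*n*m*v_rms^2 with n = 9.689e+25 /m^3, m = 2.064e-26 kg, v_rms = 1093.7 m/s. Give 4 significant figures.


Step 1: v_rms^2 = 1093.7^2 = 1.196e+06
Step 2: n*m = 9.689e+25*2.064e-26 = 2
Step 3: P = (1/3)*2*1.196e+06 = 7.974e+05 Pa

7.974e+05


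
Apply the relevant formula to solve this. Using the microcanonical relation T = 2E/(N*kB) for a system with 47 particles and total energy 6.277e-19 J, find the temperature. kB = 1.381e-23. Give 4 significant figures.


Step 1: Numerator = 2*E = 2*6.277e-19 = 1.255e-18 J
Step 2: Denominator = N*kB = 47*1.381e-23 = 6.491e-22
Step 3: T = 1.255e-18 / 6.491e-22 = 1934 K

1934


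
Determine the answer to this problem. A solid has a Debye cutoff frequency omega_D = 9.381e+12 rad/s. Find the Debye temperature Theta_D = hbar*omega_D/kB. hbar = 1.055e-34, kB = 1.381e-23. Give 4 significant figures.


Step 1: hbar*omega_D = 1.055e-34 * 9.381e+12 = 9.897e-22 J
Step 2: Theta_D = 9.897e-22 / 1.381e-23
Step 3: Theta_D = 71.67 K

71.67


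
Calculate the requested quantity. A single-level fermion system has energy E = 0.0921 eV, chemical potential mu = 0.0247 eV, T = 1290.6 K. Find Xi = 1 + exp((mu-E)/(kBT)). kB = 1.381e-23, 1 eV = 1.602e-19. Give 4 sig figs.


Step 1: (mu - E) = 0.0247 - 0.0921 = -0.0674 eV
Step 2: x = (mu-E)*eV/(kB*T) = -0.0674*1.602e-19/(1.381e-23*1290.6) = -0.6058
Step 3: exp(x) = 0.5456
Step 4: Xi = 1 + 0.5456 = 1.546

1.546


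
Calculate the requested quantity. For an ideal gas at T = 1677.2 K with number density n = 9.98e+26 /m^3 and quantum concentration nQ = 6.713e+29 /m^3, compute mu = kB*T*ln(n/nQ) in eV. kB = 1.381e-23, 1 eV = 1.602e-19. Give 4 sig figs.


Step 1: n/nQ = 9.98e+26/6.713e+29 = 0.001487
Step 2: ln(n/nQ) = -6.511
Step 3: mu = kB*T*ln(n/nQ) = 2.316e-20*-6.511 = -1.508e-19 J
Step 4: Convert to eV: -1.508e-19/1.602e-19 = -0.9414 eV

-0.9414


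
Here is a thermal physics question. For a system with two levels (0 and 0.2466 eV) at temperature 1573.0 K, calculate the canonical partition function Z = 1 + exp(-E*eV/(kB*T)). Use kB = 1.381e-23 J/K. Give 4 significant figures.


Step 1: Compute beta*E = E*eV/(kB*T) = 0.2466*1.602e-19/(1.381e-23*1573.0) = 1.819
Step 2: exp(-beta*E) = exp(-1.819) = 0.1623
Step 3: Z = 1 + 0.1623 = 1.162

1.162


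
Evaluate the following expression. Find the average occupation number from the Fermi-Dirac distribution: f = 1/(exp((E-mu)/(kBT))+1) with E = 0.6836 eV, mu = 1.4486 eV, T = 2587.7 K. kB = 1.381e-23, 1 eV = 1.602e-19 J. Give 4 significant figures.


Step 1: (E - mu) = 0.6836 - 1.4486 = -0.765 eV
Step 2: Convert: (E-mu)*eV = -1.226e-19 J
Step 3: x = (E-mu)*eV/(kB*T) = -3.429
Step 4: f = 1/(exp(-3.429)+1) = 0.9686

0.9686


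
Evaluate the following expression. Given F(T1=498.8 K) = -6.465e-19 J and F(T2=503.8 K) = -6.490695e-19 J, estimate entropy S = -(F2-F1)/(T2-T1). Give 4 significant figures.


Step 1: dF = F2 - F1 = -6.490695e-19 - (-6.465e-19) = -2.5695e-21 J
Step 2: dT = T2 - T1 = 503.8 - 498.8 = 5 K
Step 3: S = -dF/dT = -(-2.5695e-21)/5 = 5.139e-22 J/K

5.139e-22


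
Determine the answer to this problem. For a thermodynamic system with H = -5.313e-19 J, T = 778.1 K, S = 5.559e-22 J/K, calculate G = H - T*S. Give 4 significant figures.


Step 1: T*S = 778.1 * 5.559e-22 = 4.325e-19 J
Step 2: G = H - T*S = -5.313e-19 - 4.325e-19
Step 3: G = -9.638e-19 J

-9.638e-19


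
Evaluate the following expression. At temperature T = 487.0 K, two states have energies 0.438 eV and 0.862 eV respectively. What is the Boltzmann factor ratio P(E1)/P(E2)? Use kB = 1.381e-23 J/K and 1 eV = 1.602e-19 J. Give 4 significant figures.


Step 1: Compute energy difference dE = E1 - E2 = 0.438 - 0.862 = -0.424 eV
Step 2: Convert to Joules: dE_J = -0.424 * 1.602e-19 = -6.792e-20 J
Step 3: Compute exponent = -dE_J / (kB * T) = -(-6.792e-20) / (1.381e-23 * 487.0) = 10.1
Step 4: P(E1)/P(E2) = exp(10.1) = 2.433e+04

2.433e+04


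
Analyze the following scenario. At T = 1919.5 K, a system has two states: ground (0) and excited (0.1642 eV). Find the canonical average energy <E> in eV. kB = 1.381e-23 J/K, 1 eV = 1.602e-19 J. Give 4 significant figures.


Step 1: beta*E = 0.1642*1.602e-19/(1.381e-23*1919.5) = 0.9923
Step 2: exp(-beta*E) = 0.3707
Step 3: <E> = 0.1642*0.3707/(1+0.3707) = 0.04441 eV

0.04441


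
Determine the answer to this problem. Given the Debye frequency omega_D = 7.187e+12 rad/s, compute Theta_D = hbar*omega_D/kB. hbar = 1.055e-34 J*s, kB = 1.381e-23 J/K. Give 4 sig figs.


Step 1: hbar*omega_D = 1.055e-34 * 7.187e+12 = 7.582e-22 J
Step 2: Theta_D = 7.582e-22 / 1.381e-23
Step 3: Theta_D = 54.9 K

54.9


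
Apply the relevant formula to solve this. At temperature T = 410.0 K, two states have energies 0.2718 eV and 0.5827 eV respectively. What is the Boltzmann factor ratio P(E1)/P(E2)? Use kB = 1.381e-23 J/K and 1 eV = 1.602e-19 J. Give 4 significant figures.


Step 1: Compute energy difference dE = E1 - E2 = 0.2718 - 0.5827 = -0.3109 eV
Step 2: Convert to Joules: dE_J = -0.3109 * 1.602e-19 = -4.981e-20 J
Step 3: Compute exponent = -dE_J / (kB * T) = -(-4.981e-20) / (1.381e-23 * 410.0) = 8.796
Step 4: P(E1)/P(E2) = exp(8.796) = 6611

6611


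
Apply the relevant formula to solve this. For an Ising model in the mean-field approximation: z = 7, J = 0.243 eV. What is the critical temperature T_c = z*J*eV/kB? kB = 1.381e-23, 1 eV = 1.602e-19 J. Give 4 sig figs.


Step 1: z*J = 7*0.243 = 1.701 eV
Step 2: Convert to Joules: 1.701*1.602e-19 = 2.725e-19 J
Step 3: T_c = 2.725e-19 / 1.381e-23 = 1.973e+04 K

1.973e+04


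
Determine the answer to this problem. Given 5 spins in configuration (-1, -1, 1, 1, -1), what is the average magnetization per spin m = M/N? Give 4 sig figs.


Step 1: Count up spins (+1): 2, down spins (-1): 3
Step 2: Total magnetization M = 2 - 3 = -1
Step 3: m = M/N = -1/5 = -0.2

-0.2


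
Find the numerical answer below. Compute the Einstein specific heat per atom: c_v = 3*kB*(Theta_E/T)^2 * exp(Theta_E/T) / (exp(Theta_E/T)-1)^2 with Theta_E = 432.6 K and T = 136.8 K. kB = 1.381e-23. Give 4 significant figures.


Step 1: x = Theta_E/T = 432.6/136.8 = 3.162
Step 2: x^2 = 10
Step 3: exp(x) = 23.62
Step 4: c_v = 3*1.381e-23*10*23.62/(23.62-1)^2 = 1.912e-23

1.912e-23


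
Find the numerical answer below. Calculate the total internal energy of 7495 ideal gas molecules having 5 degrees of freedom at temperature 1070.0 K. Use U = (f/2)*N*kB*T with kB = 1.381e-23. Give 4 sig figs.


Step 1: f/2 = 5/2 = 2.5
Step 2: N*kB*T = 7495*1.381e-23*1070.0 = 1.108e-16
Step 3: U = 2.5 * 1.108e-16 = 2.769e-16 J

2.769e-16


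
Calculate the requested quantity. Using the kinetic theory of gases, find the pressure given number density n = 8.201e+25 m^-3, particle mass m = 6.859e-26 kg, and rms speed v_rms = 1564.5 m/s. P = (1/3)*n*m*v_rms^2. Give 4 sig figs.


Step 1: v_rms^2 = 1564.5^2 = 2.448e+06
Step 2: n*m = 8.201e+25*6.859e-26 = 5.625
Step 3: P = (1/3)*5.625*2.448e+06 = 4.589e+06 Pa

4.589e+06


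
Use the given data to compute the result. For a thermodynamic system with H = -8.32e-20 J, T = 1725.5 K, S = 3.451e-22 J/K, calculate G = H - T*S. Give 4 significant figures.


Step 1: T*S = 1725.5 * 3.451e-22 = 5.955e-19 J
Step 2: G = H - T*S = -8.32e-20 - 5.955e-19
Step 3: G = -6.787e-19 J

-6.787e-19


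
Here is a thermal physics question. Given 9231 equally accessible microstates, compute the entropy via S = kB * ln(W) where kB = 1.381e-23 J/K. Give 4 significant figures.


Step 1: ln(W) = ln(9231) = 9.13
Step 2: S = kB * ln(W) = 1.381e-23 * 9.13
Step 3: S = 1.261e-22 J/K

1.261e-22


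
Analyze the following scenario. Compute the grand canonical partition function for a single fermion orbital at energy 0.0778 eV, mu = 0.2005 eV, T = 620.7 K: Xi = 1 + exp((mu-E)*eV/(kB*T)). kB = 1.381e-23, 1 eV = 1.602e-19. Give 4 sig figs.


Step 1: (mu - E) = 0.2005 - 0.0778 = 0.1227 eV
Step 2: x = (mu-E)*eV/(kB*T) = 0.1227*1.602e-19/(1.381e-23*620.7) = 2.293
Step 3: exp(x) = 9.906
Step 4: Xi = 1 + 9.906 = 10.91

10.91


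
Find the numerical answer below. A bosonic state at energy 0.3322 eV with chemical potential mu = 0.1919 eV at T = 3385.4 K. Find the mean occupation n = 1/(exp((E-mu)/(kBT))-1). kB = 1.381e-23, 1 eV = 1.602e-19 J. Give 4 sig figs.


Step 1: (E - mu) = 0.1403 eV
Step 2: x = (E-mu)*eV/(kB*T) = 0.1403*1.602e-19/(1.381e-23*3385.4) = 0.4807
Step 3: exp(x) = 1.617
Step 4: n = 1/(exp(x)-1) = 1.62

1.62


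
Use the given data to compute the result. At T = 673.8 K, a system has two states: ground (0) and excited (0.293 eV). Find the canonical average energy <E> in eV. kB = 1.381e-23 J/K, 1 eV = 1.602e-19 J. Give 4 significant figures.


Step 1: beta*E = 0.293*1.602e-19/(1.381e-23*673.8) = 5.044
Step 2: exp(-beta*E) = 0.006446
Step 3: <E> = 0.293*0.006446/(1+0.006446) = 0.001876 eV

0.001876


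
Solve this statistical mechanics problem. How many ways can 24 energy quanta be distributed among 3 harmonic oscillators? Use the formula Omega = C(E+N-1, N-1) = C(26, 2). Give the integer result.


Step 1: Use binomial coefficient C(26, 2)
Step 2: Numerator = 26! / 24!
Step 3: Denominator = 2!
Step 4: Omega = 325

325


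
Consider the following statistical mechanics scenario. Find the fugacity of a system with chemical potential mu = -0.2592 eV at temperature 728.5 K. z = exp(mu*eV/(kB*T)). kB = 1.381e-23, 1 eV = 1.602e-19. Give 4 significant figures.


Step 1: Convert mu to Joules: -0.2592*1.602e-19 = -4.152e-20 J
Step 2: kB*T = 1.381e-23*728.5 = 1.006e-20 J
Step 3: mu/(kB*T) = -4.127
Step 4: z = exp(-4.127) = 0.01613

0.01613


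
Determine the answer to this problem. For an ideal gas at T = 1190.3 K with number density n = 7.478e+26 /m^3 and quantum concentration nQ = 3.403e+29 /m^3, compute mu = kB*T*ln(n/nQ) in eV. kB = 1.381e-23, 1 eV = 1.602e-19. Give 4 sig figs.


Step 1: n/nQ = 7.478e+26/3.403e+29 = 0.002197
Step 2: ln(n/nQ) = -6.12
Step 3: mu = kB*T*ln(n/nQ) = 1.644e-20*-6.12 = -1.006e-19 J
Step 4: Convert to eV: -1.006e-19/1.602e-19 = -0.628 eV

-0.628


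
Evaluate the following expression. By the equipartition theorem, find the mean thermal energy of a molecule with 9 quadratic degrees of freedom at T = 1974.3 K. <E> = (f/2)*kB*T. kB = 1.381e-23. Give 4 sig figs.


Step 1: f/2 = 9/2 = 4.5
Step 2: kB*T = 1.381e-23 * 1974.3 = 2.727e-20
Step 3: <E> = 4.5 * 2.727e-20 = 1.227e-19 J

1.227e-19


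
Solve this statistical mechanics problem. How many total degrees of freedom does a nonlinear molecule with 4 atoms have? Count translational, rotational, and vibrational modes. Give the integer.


Step 1: Translational DOF = 3
Step 2: Rotational DOF (nonlinear) = 3
Step 3: Vibrational DOF = 3*4 - 6 = 6
Step 4: Total = 3 + 3 + 6 = 12

12


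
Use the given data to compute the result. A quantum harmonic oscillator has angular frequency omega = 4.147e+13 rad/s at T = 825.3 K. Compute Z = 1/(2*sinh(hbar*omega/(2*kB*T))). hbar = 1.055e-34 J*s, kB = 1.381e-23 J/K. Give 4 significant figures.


Step 1: Compute x = hbar*omega/(kB*T) = 1.055e-34*4.147e+13/(1.381e-23*825.3) = 0.3839
Step 2: x/2 = 0.1919
Step 3: sinh(x/2) = 0.1931
Step 4: Z = 1/(2*0.1931) = 2.589

2.589


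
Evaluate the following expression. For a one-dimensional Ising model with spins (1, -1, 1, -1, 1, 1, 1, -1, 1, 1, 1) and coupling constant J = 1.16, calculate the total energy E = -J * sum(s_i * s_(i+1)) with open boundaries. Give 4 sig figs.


Step 1: Nearest-neighbor products: -1, -1, -1, -1, 1, 1, -1, -1, 1, 1
Step 2: Sum of products = -2
Step 3: E = -1.16 * -2 = 2.32

2.32


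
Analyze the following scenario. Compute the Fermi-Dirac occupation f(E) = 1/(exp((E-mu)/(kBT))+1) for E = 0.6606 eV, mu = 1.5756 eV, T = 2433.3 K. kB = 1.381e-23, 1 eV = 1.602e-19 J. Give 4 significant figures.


Step 1: (E - mu) = 0.6606 - 1.5756 = -0.915 eV
Step 2: Convert: (E-mu)*eV = -1.466e-19 J
Step 3: x = (E-mu)*eV/(kB*T) = -4.362
Step 4: f = 1/(exp(-4.362)+1) = 0.9874

0.9874


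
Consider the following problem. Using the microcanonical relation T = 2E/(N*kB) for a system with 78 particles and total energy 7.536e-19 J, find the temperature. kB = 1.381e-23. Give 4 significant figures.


Step 1: Numerator = 2*E = 2*7.536e-19 = 1.507e-18 J
Step 2: Denominator = N*kB = 78*1.381e-23 = 1.077e-21
Step 3: T = 1.507e-18 / 1.077e-21 = 1399 K

1399


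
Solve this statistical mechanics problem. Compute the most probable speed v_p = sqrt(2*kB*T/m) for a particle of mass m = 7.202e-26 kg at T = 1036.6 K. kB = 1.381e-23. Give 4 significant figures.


Step 1: Numerator = 2*kB*T = 2*1.381e-23*1036.6 = 2.863e-20
Step 2: Ratio = 2.863e-20 / 7.202e-26 = 3.975e+05
Step 3: v_p = sqrt(3.975e+05) = 630.5 m/s

630.5


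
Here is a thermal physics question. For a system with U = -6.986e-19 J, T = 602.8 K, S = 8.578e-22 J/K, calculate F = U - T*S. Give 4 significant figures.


Step 1: T*S = 602.8 * 8.578e-22 = 5.171e-19 J
Step 2: F = U - T*S = -6.986e-19 - 5.171e-19
Step 3: F = -1.216e-18 J

-1.216e-18


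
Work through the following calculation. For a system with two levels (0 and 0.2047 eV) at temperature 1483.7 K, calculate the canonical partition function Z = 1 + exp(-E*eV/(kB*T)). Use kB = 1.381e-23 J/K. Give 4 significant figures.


Step 1: Compute beta*E = E*eV/(kB*T) = 0.2047*1.602e-19/(1.381e-23*1483.7) = 1.6
Step 2: exp(-beta*E) = exp(-1.6) = 0.2018
Step 3: Z = 1 + 0.2018 = 1.202

1.202


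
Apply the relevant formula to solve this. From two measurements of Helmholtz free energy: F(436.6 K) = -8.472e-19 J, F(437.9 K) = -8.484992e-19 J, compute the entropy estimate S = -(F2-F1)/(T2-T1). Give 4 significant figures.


Step 1: dF = F2 - F1 = -8.484992e-19 - (-8.472e-19) = -1.2992e-21 J
Step 2: dT = T2 - T1 = 437.9 - 436.6 = 1.3 K
Step 3: S = -dF/dT = -(-1.2992e-21)/1.3 = 9.994e-22 J/K

9.994e-22


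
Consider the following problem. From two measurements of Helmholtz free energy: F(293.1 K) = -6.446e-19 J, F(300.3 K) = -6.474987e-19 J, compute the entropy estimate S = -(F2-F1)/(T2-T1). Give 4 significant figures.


Step 1: dF = F2 - F1 = -6.474987e-19 - (-6.446e-19) = -2.8987e-21 J
Step 2: dT = T2 - T1 = 300.3 - 293.1 = 7.2 K
Step 3: S = -dF/dT = -(-2.8987e-21)/7.2 = 4.026e-22 J/K

4.026e-22


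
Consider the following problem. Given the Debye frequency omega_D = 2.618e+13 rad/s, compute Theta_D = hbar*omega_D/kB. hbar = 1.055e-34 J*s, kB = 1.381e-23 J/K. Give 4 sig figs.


Step 1: hbar*omega_D = 1.055e-34 * 2.618e+13 = 2.762e-21 J
Step 2: Theta_D = 2.762e-21 / 1.381e-23
Step 3: Theta_D = 200 K

200


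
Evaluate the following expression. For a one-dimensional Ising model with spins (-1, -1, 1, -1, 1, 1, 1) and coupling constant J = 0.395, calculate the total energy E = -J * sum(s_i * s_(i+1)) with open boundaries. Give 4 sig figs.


Step 1: Nearest-neighbor products: 1, -1, -1, -1, 1, 1
Step 2: Sum of products = 0
Step 3: E = -0.395 * 0 = 0

0


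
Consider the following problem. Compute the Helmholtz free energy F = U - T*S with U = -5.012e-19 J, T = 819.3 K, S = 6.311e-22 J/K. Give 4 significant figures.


Step 1: T*S = 819.3 * 6.311e-22 = 5.171e-19 J
Step 2: F = U - T*S = -5.012e-19 - 5.171e-19
Step 3: F = -1.018e-18 J

-1.018e-18


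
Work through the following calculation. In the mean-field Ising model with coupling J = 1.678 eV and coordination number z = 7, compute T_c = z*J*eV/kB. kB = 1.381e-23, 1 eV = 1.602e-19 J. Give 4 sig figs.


Step 1: z*J = 7*1.678 = 11.75 eV
Step 2: Convert to Joules: 11.75*1.602e-19 = 1.882e-18 J
Step 3: T_c = 1.882e-18 / 1.381e-23 = 1.363e+05 K

1.363e+05


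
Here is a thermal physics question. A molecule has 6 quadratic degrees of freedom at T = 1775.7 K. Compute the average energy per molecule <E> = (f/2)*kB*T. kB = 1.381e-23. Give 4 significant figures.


Step 1: f/2 = 6/2 = 3
Step 2: kB*T = 1.381e-23 * 1775.7 = 2.452e-20
Step 3: <E> = 3 * 2.452e-20 = 7.357e-20 J

7.357e-20


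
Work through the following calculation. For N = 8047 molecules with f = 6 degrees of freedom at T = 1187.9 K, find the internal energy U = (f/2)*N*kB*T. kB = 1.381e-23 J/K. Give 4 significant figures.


Step 1: f/2 = 6/2 = 3.0
Step 2: N*kB*T = 8047*1.381e-23*1187.9 = 1.32e-16
Step 3: U = 3.0 * 1.32e-16 = 3.96e-16 J

3.96e-16


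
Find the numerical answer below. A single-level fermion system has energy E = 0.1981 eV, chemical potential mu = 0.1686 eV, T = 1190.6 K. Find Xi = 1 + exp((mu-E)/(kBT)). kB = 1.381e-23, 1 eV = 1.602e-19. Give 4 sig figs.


Step 1: (mu - E) = 0.1686 - 0.1981 = -0.0295 eV
Step 2: x = (mu-E)*eV/(kB*T) = -0.0295*1.602e-19/(1.381e-23*1190.6) = -0.2874
Step 3: exp(x) = 0.7502
Step 4: Xi = 1 + 0.7502 = 1.75

1.75


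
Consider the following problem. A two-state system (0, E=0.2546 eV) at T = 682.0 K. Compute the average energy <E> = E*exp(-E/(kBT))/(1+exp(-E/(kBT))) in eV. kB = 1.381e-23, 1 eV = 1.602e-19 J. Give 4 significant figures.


Step 1: beta*E = 0.2546*1.602e-19/(1.381e-23*682.0) = 4.331
Step 2: exp(-beta*E) = 0.01316
Step 3: <E> = 0.2546*0.01316/(1+0.01316) = 0.003307 eV

0.003307


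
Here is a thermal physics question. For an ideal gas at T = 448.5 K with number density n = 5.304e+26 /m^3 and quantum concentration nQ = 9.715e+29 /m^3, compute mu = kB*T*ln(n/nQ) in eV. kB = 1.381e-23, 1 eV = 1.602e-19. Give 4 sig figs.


Step 1: n/nQ = 5.304e+26/9.715e+29 = 0.000546
Step 2: ln(n/nQ) = -7.513
Step 3: mu = kB*T*ln(n/nQ) = 6.194e-21*-7.513 = -4.653e-20 J
Step 4: Convert to eV: -4.653e-20/1.602e-19 = -0.2905 eV

-0.2905


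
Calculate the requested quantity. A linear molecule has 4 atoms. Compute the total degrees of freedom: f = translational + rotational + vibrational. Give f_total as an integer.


Step 1: Translational DOF = 3
Step 2: Rotational DOF (linear) = 2
Step 3: Vibrational DOF = 3*4 - 5 = 7
Step 4: Total = 3 + 2 + 7 = 12

12


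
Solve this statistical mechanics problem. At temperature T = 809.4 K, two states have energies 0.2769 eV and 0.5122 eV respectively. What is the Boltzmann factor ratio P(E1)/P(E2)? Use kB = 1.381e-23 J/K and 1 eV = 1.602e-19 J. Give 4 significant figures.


Step 1: Compute energy difference dE = E1 - E2 = 0.2769 - 0.5122 = -0.2353 eV
Step 2: Convert to Joules: dE_J = -0.2353 * 1.602e-19 = -3.77e-20 J
Step 3: Compute exponent = -dE_J / (kB * T) = -(-3.77e-20) / (1.381e-23 * 809.4) = 3.372
Step 4: P(E1)/P(E2) = exp(3.372) = 29.15

29.15


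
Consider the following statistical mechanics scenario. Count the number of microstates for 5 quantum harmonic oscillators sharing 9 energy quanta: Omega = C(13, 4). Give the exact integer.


Step 1: Use binomial coefficient C(13, 4)
Step 2: Numerator = 13! / 9!
Step 3: Denominator = 4!
Step 4: Omega = 715

715


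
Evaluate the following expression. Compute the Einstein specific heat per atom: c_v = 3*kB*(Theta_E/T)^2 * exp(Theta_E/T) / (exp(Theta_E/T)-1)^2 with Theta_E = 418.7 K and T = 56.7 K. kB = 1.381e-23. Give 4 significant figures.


Step 1: x = Theta_E/T = 418.7/56.7 = 7.384
Step 2: x^2 = 54.53
Step 3: exp(x) = 1611
Step 4: c_v = 3*1.381e-23*54.53*1611/(1611-1)^2 = 1.404e-24

1.404e-24


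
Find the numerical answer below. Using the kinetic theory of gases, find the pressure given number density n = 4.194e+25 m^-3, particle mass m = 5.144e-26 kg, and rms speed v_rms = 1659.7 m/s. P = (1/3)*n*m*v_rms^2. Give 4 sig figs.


Step 1: v_rms^2 = 1659.7^2 = 2.755e+06
Step 2: n*m = 4.194e+25*5.144e-26 = 2.157
Step 3: P = (1/3)*2.157*2.755e+06 = 1.981e+06 Pa

1.981e+06


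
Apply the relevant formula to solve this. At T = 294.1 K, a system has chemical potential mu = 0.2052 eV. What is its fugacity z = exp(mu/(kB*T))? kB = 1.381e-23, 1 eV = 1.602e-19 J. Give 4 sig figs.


Step 1: Convert mu to Joules: 0.2052*1.602e-19 = 3.287e-20 J
Step 2: kB*T = 1.381e-23*294.1 = 4.062e-21 J
Step 3: mu/(kB*T) = 8.094
Step 4: z = exp(8.094) = 3274

3274


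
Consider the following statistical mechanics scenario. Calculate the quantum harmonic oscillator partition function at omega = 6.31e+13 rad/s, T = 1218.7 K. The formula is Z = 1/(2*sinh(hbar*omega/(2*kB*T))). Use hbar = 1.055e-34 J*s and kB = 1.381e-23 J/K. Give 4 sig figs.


Step 1: Compute x = hbar*omega/(kB*T) = 1.055e-34*6.31e+13/(1.381e-23*1218.7) = 0.3955
Step 2: x/2 = 0.1978
Step 3: sinh(x/2) = 0.1991
Step 4: Z = 1/(2*0.1991) = 2.512

2.512


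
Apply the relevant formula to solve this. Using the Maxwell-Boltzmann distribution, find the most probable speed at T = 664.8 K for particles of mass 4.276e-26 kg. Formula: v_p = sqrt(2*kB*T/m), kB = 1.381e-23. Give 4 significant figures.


Step 1: Numerator = 2*kB*T = 2*1.381e-23*664.8 = 1.836e-20
Step 2: Ratio = 1.836e-20 / 4.276e-26 = 4.294e+05
Step 3: v_p = sqrt(4.294e+05) = 655.3 m/s

655.3


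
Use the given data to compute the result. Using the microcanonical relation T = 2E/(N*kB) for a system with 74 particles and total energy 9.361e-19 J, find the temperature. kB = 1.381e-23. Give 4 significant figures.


Step 1: Numerator = 2*E = 2*9.361e-19 = 1.872e-18 J
Step 2: Denominator = N*kB = 74*1.381e-23 = 1.022e-21
Step 3: T = 1.872e-18 / 1.022e-21 = 1832 K

1832


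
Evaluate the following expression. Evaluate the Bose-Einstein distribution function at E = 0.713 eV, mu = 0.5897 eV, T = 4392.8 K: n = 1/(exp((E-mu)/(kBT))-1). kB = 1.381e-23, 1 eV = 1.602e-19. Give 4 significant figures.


Step 1: (E - mu) = 0.1233 eV
Step 2: x = (E-mu)*eV/(kB*T) = 0.1233*1.602e-19/(1.381e-23*4392.8) = 0.3256
Step 3: exp(x) = 1.385
Step 4: n = 1/(exp(x)-1) = 2.598

2.598


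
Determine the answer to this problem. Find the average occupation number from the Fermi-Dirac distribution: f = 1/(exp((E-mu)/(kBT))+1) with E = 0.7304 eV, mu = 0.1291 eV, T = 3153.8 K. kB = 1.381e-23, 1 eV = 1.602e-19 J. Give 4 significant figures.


Step 1: (E - mu) = 0.7304 - 0.1291 = 0.6013 eV
Step 2: Convert: (E-mu)*eV = 9.633e-20 J
Step 3: x = (E-mu)*eV/(kB*T) = 2.212
Step 4: f = 1/(exp(2.212)+1) = 0.0987

0.0987


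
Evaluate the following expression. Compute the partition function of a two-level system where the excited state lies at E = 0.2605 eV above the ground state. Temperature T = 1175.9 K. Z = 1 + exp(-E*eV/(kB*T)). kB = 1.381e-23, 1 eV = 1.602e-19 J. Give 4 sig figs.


Step 1: Compute beta*E = E*eV/(kB*T) = 0.2605*1.602e-19/(1.381e-23*1175.9) = 2.57
Step 2: exp(-beta*E) = exp(-2.57) = 0.07655
Step 3: Z = 1 + 0.07655 = 1.077

1.077


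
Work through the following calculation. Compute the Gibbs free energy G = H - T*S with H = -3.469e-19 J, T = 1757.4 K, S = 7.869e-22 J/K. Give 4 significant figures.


Step 1: T*S = 1757.4 * 7.869e-22 = 1.383e-18 J
Step 2: G = H - T*S = -3.469e-19 - 1.383e-18
Step 3: G = -1.73e-18 J

-1.73e-18


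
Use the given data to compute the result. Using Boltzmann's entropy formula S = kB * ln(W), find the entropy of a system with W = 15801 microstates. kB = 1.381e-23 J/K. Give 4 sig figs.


Step 1: ln(W) = ln(15801) = 9.668
Step 2: S = kB * ln(W) = 1.381e-23 * 9.668
Step 3: S = 1.335e-22 J/K

1.335e-22


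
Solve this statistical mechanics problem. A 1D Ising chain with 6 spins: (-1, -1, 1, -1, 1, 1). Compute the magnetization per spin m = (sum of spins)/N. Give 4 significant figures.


Step 1: Count up spins (+1): 3, down spins (-1): 3
Step 2: Total magnetization M = 3 - 3 = 0
Step 3: m = M/N = 0/6 = 0

0


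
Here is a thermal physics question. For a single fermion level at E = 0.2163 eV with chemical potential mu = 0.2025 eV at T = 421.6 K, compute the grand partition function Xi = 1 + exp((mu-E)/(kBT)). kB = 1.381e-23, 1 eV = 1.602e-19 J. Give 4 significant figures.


Step 1: (mu - E) = 0.2025 - 0.2163 = -0.0138 eV
Step 2: x = (mu-E)*eV/(kB*T) = -0.0138*1.602e-19/(1.381e-23*421.6) = -0.3797
Step 3: exp(x) = 0.6841
Step 4: Xi = 1 + 0.6841 = 1.684

1.684


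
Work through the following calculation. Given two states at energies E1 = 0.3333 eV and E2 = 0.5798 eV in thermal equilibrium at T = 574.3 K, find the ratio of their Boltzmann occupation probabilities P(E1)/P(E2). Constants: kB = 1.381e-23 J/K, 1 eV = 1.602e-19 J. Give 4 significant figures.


Step 1: Compute energy difference dE = E1 - E2 = 0.3333 - 0.5798 = -0.2465 eV
Step 2: Convert to Joules: dE_J = -0.2465 * 1.602e-19 = -3.949e-20 J
Step 3: Compute exponent = -dE_J / (kB * T) = -(-3.949e-20) / (1.381e-23 * 574.3) = 4.979
Step 4: P(E1)/P(E2) = exp(4.979) = 145.3

145.3


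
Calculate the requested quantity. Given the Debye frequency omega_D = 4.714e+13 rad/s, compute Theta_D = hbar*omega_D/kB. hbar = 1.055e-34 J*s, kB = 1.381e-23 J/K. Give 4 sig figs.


Step 1: hbar*omega_D = 1.055e-34 * 4.714e+13 = 4.973e-21 J
Step 2: Theta_D = 4.973e-21 / 1.381e-23
Step 3: Theta_D = 360.1 K

360.1


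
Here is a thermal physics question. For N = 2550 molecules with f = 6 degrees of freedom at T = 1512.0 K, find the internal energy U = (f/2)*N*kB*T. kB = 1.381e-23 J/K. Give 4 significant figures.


Step 1: f/2 = 6/2 = 3.0
Step 2: N*kB*T = 2550*1.381e-23*1512.0 = 5.325e-17
Step 3: U = 3.0 * 5.325e-17 = 1.597e-16 J

1.597e-16


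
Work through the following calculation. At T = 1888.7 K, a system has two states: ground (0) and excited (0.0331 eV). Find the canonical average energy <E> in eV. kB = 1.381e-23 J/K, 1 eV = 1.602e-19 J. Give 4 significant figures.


Step 1: beta*E = 0.0331*1.602e-19/(1.381e-23*1888.7) = 0.2033
Step 2: exp(-beta*E) = 0.816
Step 3: <E> = 0.0331*0.816/(1+0.816) = 0.01487 eV

0.01487


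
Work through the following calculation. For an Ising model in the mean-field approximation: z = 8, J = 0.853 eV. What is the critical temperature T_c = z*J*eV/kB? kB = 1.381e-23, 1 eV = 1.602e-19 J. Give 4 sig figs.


Step 1: z*J = 8*0.853 = 6.824 eV
Step 2: Convert to Joules: 6.824*1.602e-19 = 1.093e-18 J
Step 3: T_c = 1.093e-18 / 1.381e-23 = 7.916e+04 K

7.916e+04


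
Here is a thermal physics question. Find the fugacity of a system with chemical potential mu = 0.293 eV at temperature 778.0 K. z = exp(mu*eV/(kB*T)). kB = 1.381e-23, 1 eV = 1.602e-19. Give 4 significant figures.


Step 1: Convert mu to Joules: 0.293*1.602e-19 = 4.694e-20 J
Step 2: kB*T = 1.381e-23*778.0 = 1.074e-20 J
Step 3: mu/(kB*T) = 4.369
Step 4: z = exp(4.369) = 78.94

78.94


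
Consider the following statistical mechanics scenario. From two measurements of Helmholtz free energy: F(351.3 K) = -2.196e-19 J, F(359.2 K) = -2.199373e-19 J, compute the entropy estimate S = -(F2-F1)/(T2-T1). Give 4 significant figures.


Step 1: dF = F2 - F1 = -2.199373e-19 - (-2.196e-19) = -3.373e-22 J
Step 2: dT = T2 - T1 = 359.2 - 351.3 = 7.9 K
Step 3: S = -dF/dT = -(-3.373e-22)/7.9 = 4.27e-23 J/K

4.27e-23


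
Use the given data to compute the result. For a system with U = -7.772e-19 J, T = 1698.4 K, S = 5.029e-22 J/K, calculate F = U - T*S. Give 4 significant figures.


Step 1: T*S = 1698.4 * 5.029e-22 = 8.541e-19 J
Step 2: F = U - T*S = -7.772e-19 - 8.541e-19
Step 3: F = -1.631e-18 J

-1.631e-18


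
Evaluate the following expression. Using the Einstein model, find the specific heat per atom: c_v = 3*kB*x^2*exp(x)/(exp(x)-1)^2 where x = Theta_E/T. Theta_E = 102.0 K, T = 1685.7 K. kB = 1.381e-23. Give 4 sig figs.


Step 1: x = Theta_E/T = 102.0/1685.7 = 0.06051
Step 2: x^2 = 0.003661
Step 3: exp(x) = 1.062
Step 4: c_v = 3*1.381e-23*0.003661*1.062/(1.062-1)^2 = 4.142e-23

4.142e-23


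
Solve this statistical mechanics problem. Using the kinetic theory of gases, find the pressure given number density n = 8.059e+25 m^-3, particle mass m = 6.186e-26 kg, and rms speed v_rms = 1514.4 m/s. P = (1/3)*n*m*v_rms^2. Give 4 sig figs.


Step 1: v_rms^2 = 1514.4^2 = 2.293e+06
Step 2: n*m = 8.059e+25*6.186e-26 = 4.985
Step 3: P = (1/3)*4.985*2.293e+06 = 3.811e+06 Pa

3.811e+06


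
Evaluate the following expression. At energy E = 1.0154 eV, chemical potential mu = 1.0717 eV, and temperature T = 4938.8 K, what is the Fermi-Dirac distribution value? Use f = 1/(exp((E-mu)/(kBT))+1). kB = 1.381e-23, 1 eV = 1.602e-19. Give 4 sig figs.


Step 1: (E - mu) = 1.0154 - 1.0717 = -0.0563 eV
Step 2: Convert: (E-mu)*eV = -9.019e-21 J
Step 3: x = (E-mu)*eV/(kB*T) = -0.1322
Step 4: f = 1/(exp(-0.1322)+1) = 0.533

0.533


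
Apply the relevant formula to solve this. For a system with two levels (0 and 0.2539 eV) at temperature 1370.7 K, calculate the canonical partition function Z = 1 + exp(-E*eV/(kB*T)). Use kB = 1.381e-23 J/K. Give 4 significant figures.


Step 1: Compute beta*E = E*eV/(kB*T) = 0.2539*1.602e-19/(1.381e-23*1370.7) = 2.149
Step 2: exp(-beta*E) = exp(-2.149) = 0.1166
Step 3: Z = 1 + 0.1166 = 1.117

1.117


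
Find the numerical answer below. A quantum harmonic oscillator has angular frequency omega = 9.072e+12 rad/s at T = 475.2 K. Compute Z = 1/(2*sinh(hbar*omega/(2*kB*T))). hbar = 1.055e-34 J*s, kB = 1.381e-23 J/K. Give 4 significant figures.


Step 1: Compute x = hbar*omega/(kB*T) = 1.055e-34*9.072e+12/(1.381e-23*475.2) = 0.1458
Step 2: x/2 = 0.07292
Step 3: sinh(x/2) = 0.07299
Step 4: Z = 1/(2*0.07299) = 6.851

6.851


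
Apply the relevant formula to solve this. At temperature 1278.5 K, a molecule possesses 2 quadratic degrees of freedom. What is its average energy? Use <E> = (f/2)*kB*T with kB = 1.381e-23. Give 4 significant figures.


Step 1: f/2 = 2/2 = 1
Step 2: kB*T = 1.381e-23 * 1278.5 = 1.766e-20
Step 3: <E> = 1 * 1.766e-20 = 1.766e-20 J

1.766e-20


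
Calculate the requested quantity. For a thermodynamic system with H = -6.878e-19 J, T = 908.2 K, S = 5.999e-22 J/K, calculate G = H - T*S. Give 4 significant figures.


Step 1: T*S = 908.2 * 5.999e-22 = 5.448e-19 J
Step 2: G = H - T*S = -6.878e-19 - 5.448e-19
Step 3: G = -1.233e-18 J

-1.233e-18


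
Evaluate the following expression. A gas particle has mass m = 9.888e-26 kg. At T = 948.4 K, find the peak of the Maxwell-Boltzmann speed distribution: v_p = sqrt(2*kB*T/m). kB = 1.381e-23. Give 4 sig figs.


Step 1: Numerator = 2*kB*T = 2*1.381e-23*948.4 = 2.619e-20
Step 2: Ratio = 2.619e-20 / 9.888e-26 = 2.649e+05
Step 3: v_p = sqrt(2.649e+05) = 514.7 m/s

514.7


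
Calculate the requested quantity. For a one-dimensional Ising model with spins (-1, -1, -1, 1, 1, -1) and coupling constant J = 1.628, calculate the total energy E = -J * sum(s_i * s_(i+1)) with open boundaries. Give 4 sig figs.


Step 1: Nearest-neighbor products: 1, 1, -1, 1, -1
Step 2: Sum of products = 1
Step 3: E = -1.628 * 1 = -1.628

-1.628
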